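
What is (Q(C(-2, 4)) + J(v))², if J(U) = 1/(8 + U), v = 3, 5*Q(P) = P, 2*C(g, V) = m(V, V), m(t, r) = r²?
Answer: 8649/3025 ≈ 2.8592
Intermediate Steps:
C(g, V) = V²/2
Q(P) = P/5
(Q(C(-2, 4)) + J(v))² = (((½)*4²)/5 + 1/(8 + 3))² = (((½)*16)/5 + 1/11)² = ((⅕)*8 + 1/11)² = (8/5 + 1/11)² = (93/55)² = 8649/3025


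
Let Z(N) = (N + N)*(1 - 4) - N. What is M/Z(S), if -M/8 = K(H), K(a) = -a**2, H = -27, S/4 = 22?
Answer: -729/77 ≈ -9.4675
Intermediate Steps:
S = 88 (S = 4*22 = 88)
Z(N) = -7*N (Z(N) = (2*N)*(-3) - N = -6*N - N = -7*N)
M = 5832 (M = -(-8)*(-27)**2 = -(-8)*729 = -8*(-729) = 5832)
M/Z(S) = 5832/((-7*88)) = 5832/(-616) = 5832*(-1/616) = -729/77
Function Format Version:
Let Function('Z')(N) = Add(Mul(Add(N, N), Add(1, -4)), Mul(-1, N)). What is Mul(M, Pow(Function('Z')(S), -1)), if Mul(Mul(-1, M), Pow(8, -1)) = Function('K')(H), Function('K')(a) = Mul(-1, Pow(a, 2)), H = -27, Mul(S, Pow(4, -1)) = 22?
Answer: Rational(-729, 77) ≈ -9.4675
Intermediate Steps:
S = 88 (S = Mul(4, 22) = 88)
Function('Z')(N) = Mul(-7, N) (Function('Z')(N) = Add(Mul(Mul(2, N), -3), Mul(-1, N)) = Add(Mul(-6, N), Mul(-1, N)) = Mul(-7, N))
M = 5832 (M = Mul(-8, Mul(-1, Pow(-27, 2))) = Mul(-8, Mul(-1, 729)) = Mul(-8, -729) = 5832)
Mul(M, Pow(Function('Z')(S), -1)) = Mul(5832, Pow(Mul(-7, 88), -1)) = Mul(5832, Pow(-616, -1)) = Mul(5832, Rational(-1, 616)) = Rational(-729, 77)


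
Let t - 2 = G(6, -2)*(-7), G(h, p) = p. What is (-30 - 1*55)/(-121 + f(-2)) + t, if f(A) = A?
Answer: 2053/123 ≈ 16.691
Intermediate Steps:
t = 16 (t = 2 - 2*(-7) = 2 + 14 = 16)
(-30 - 1*55)/(-121 + f(-2)) + t = (-30 - 1*55)/(-121 - 2) + 16 = (-30 - 55)/(-123) + 16 = -1/123*(-85) + 16 = 85/123 + 16 = 2053/123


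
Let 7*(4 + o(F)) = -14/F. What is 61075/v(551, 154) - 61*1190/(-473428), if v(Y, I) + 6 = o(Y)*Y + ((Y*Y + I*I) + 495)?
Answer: 525499191/1541481568 ≈ 0.34091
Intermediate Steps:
o(F) = -4 - 2/F (o(F) = -4 + (-14/F)/7 = -4 - 2/F)
v(Y, I) = 489 + I² + Y² + Y*(-4 - 2/Y) (v(Y, I) = -6 + ((-4 - 2/Y)*Y + ((Y*Y + I*I) + 495)) = -6 + (Y*(-4 - 2/Y) + ((Y² + I²) + 495)) = -6 + (Y*(-4 - 2/Y) + ((I² + Y²) + 495)) = -6 + (Y*(-4 - 2/Y) + (495 + I² + Y²)) = -6 + (495 + I² + Y² + Y*(-4 - 2/Y)) = 489 + I² + Y² + Y*(-4 - 2/Y))
61075/v(551, 154) - 61*1190/(-473428) = 61075/(487 + 154² + 551² - 4*551) - 61*1190/(-473428) = 61075/(487 + 23716 + 303601 - 2204) - 72590*(-1/473428) = 61075/325600 + 36295/236714 = 61075*(1/325600) + 36295/236714 = 2443/13024 + 36295/236714 = 525499191/1541481568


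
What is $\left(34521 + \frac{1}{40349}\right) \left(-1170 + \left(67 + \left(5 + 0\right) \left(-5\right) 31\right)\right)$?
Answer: $- \frac{2615843344740}{40349} \approx -6.483 \cdot 10^{7}$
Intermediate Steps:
$\left(34521 + \frac{1}{40349}\right) \left(-1170 + \left(67 + \left(5 + 0\right) \left(-5\right) 31\right)\right) = \left(34521 + \frac{1}{40349}\right) \left(-1170 + \left(67 + 5 \left(-5\right) 31\right)\right) = \frac{1392887830 \left(-1170 + \left(67 - 775\right)\right)}{40349} = \frac{1392887830 \left(-1170 - 708\right)}{40349} = \frac{1392887830}{40349} \left(-1878\right) = - \frac{2615843344740}{40349}$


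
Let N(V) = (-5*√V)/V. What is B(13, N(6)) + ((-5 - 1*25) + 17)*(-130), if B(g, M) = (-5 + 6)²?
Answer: 1691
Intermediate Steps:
N(V) = -5/√V
B(g, M) = 1 (B(g, M) = 1² = 1)
B(13, N(6)) + ((-5 - 1*25) + 17)*(-130) = 1 + ((-5 - 1*25) + 17)*(-130) = 1 + ((-5 - 25) + 17)*(-130) = 1 + (-30 + 17)*(-130) = 1 - 13*(-130) = 1 + 1690 = 1691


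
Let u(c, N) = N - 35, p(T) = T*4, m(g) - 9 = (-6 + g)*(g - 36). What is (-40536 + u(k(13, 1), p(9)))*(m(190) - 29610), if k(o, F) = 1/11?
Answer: 51276775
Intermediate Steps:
k(o, F) = 1/11
m(g) = 9 + (-36 + g)*(-6 + g) (m(g) = 9 + (-6 + g)*(g - 36) = 9 + (-6 + g)*(-36 + g) = 9 + (-36 + g)*(-6 + g))
p(T) = 4*T
u(c, N) = -35 + N
(-40536 + u(k(13, 1), p(9)))*(m(190) - 29610) = (-40536 + (-35 + 4*9))*((225 + 190² - 42*190) - 29610) = (-40536 + (-35 + 36))*((225 + 36100 - 7980) - 29610) = (-40536 + 1)*(28345 - 29610) = -40535*(-1265) = 51276775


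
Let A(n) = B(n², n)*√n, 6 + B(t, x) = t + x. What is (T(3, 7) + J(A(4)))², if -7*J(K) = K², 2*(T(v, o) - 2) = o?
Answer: 45369/4 ≈ 11342.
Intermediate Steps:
T(v, o) = 2 + o/2
B(t, x) = -6 + t + x (B(t, x) = -6 + (t + x) = -6 + t + x)
A(n) = √n*(-6 + n + n²) (A(n) = (-6 + n² + n)*√n = (-6 + n + n²)*√n = √n*(-6 + n + n²))
J(K) = -K²/7
(T(3, 7) + J(A(4)))² = ((2 + (½)*7) - 4*(-6 + 4 + 4²)²/7)² = ((2 + 7/2) - 4*(-6 + 4 + 16)²/7)² = (11/2 - (2*14)²/7)² = (11/2 - ⅐*28²)² = (11/2 - ⅐*784)² = (11/2 - 112)² = (-213/2)² = 45369/4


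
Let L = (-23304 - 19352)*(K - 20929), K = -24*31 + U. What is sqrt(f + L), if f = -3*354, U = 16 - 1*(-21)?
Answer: 3*sqrt(102544906) ≈ 30379.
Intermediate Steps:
U = 37 (U = 16 + 21 = 37)
K = -707 (K = -24*31 + 37 = -744 + 37 = -707)
f = -1062
L = 922905216 (L = (-23304 - 19352)*(-707 - 20929) = -42656*(-21636) = 922905216)
sqrt(f + L) = sqrt(-1062 + 922905216) = sqrt(922904154) = 3*sqrt(102544906)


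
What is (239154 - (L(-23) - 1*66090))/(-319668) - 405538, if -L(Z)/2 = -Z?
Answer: -64818913337/159834 ≈ -4.0554e+5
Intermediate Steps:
L(Z) = 2*Z (L(Z) = -(-2)*Z = 2*Z)
(239154 - (L(-23) - 1*66090))/(-319668) - 405538 = (239154 - (2*(-23) - 1*66090))/(-319668) - 405538 = (239154 - (-46 - 66090))*(-1/319668) - 405538 = (239154 - 1*(-66136))*(-1/319668) - 405538 = (239154 + 66136)*(-1/319668) - 405538 = 305290*(-1/319668) - 405538 = -152645/159834 - 405538 = -64818913337/159834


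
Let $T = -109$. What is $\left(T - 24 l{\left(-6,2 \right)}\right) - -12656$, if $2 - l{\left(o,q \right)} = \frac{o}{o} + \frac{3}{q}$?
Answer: $12559$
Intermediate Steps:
$l{\left(o,q \right)} = 1 - \frac{3}{q}$ ($l{\left(o,q \right)} = 2 - \left(\frac{o}{o} + \frac{3}{q}\right) = 2 - \left(1 + \frac{3}{q}\right) = 1 - \frac{3}{q}$)
$\left(T - 24 l{\left(-6,2 \right)}\right) - -12656 = \left(-109 - 24 \frac{-3 + 2}{2}\right) - -12656 = \left(-109 - 24 \cdot \frac{1}{2} \left(-1\right)\right) + 12656 = \left(-109 - -12\right) + 12656 = \left(-109 + 12\right) + 12656 = -97 + 12656 = 12559$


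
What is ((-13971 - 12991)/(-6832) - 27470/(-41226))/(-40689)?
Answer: -5324633/46968451992 ≈ -0.00011337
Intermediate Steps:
((-13971 - 12991)/(-6832) - 27470/(-41226))/(-40689) = (-26962*(-1/6832) - 27470*(-1/41226))*(-1/40689) = (221/56 + 13735/20613)*(-1/40689) = (5324633/1154328)*(-1/40689) = -5324633/46968451992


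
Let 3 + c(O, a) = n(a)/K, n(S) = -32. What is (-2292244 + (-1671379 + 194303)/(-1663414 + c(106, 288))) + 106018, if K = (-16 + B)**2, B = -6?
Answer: -440029103566894/201273465 ≈ -2.1862e+6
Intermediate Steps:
K = 484 (K = (-16 - 6)**2 = (-22)**2 = 484)
c(O, a) = -371/121 (c(O, a) = -3 - 32/484 = -3 - 32*1/484 = -3 - 8/121 = -371/121)
(-2292244 + (-1671379 + 194303)/(-1663414 + c(106, 288))) + 106018 = (-2292244 + (-1671379 + 194303)/(-1663414 - 371/121)) + 106018 = (-2292244 - 1477076/(-201273465/121)) + 106018 = (-2292244 - 1477076*(-121/201273465)) + 106018 = (-2292244 + 178726196/201273465) + 106018 = -461367713779264/201273465 + 106018 = -440029103566894/201273465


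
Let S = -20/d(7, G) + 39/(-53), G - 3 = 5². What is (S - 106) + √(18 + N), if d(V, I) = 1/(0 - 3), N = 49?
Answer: -2477/53 + √67 ≈ -38.550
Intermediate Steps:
G = 28 (G = 3 + 5² = 3 + 25 = 28)
d(V, I) = -⅓ (d(V, I) = 1/(-3) = -⅓)
S = 3141/53 (S = -20/(-⅓) + 39/(-53) = -20*(-3) + 39*(-1/53) = 60 - 39/53 = 3141/53 ≈ 59.264)
(S - 106) + √(18 + N) = (3141/53 - 106) + √(18 + 49) = -2477/53 + √67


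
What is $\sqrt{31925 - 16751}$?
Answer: $3 \sqrt{1686} \approx 123.18$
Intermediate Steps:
$\sqrt{31925 - 16751} = \sqrt{15174} = 3 \sqrt{1686}$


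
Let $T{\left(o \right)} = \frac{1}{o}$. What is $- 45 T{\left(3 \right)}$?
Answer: $-15$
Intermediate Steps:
$- 45 T{\left(3 \right)} = - \frac{45}{3} = \left(-45\right) \frac{1}{3} = -15$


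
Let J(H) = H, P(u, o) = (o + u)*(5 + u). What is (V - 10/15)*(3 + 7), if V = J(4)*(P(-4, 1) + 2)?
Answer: -140/3 ≈ -46.667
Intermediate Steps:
P(u, o) = (5 + u)*(o + u)
V = -4 (V = 4*(((-4)² + 5*1 + 5*(-4) + 1*(-4)) + 2) = 4*((16 + 5 - 20 - 4) + 2) = 4*(-3 + 2) = 4*(-1) = -4)
(V - 10/15)*(3 + 7) = (-4 - 10/15)*(3 + 7) = (-4 - 10*1/15)*10 = (-4 - ⅔)*10 = -14/3*10 = -140/3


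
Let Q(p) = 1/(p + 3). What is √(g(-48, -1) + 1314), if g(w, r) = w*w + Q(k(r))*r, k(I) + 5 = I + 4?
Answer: √3617 ≈ 60.141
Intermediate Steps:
k(I) = -1 + I (k(I) = -5 + (I + 4) = -5 + (4 + I) = -1 + I)
Q(p) = 1/(3 + p)
g(w, r) = w² + r/(2 + r) (g(w, r) = w*w + r/(3 + (-1 + r)) = w² + r/(2 + r))
√(g(-48, -1) + 1314) = √((-1 + (-48)²*(2 - 1))/(2 - 1) + 1314) = √((-1 + 2304*1)/1 + 1314) = √(1*(-1 + 2304) + 1314) = √(1*2303 + 1314) = √(2303 + 1314) = √3617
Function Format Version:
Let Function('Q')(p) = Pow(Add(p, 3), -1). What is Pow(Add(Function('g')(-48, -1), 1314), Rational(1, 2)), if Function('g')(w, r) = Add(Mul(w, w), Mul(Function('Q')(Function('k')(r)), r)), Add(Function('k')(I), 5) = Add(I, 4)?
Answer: Pow(3617, Rational(1, 2)) ≈ 60.141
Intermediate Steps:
Function('k')(I) = Add(-1, I) (Function('k')(I) = Add(-5, Add(I, 4)) = Add(-5, Add(4, I)) = Add(-1, I))
Function('Q')(p) = Pow(Add(3, p), -1)
Function('g')(w, r) = Add(Pow(w, 2), Mul(r, Pow(Add(2, r), -1))) (Function('g')(w, r) = Add(Mul(w, w), Mul(Pow(Add(3, Add(-1, r)), -1), r)) = Add(Pow(w, 2), Mul(Pow(Add(2, r), -1), r)) = Add(Pow(w, 2), Mul(r, Pow(Add(2, r), -1))))
Pow(Add(Function('g')(-48, -1), 1314), Rational(1, 2)) = Pow(Add(Mul(Pow(Add(2, -1), -1), Add(-1, Mul(Pow(-48, 2), Add(2, -1)))), 1314), Rational(1, 2)) = Pow(Add(Mul(Pow(1, -1), Add(-1, Mul(2304, 1))), 1314), Rational(1, 2)) = Pow(Add(Mul(1, Add(-1, 2304)), 1314), Rational(1, 2)) = Pow(Add(Mul(1, 2303), 1314), Rational(1, 2)) = Pow(Add(2303, 1314), Rational(1, 2)) = Pow(3617, Rational(1, 2))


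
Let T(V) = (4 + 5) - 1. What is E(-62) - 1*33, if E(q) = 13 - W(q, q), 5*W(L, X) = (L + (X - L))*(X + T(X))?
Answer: -3448/5 ≈ -689.60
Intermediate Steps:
T(V) = 8 (T(V) = 9 - 1 = 8)
W(L, X) = X*(8 + X)/5 (W(L, X) = ((L + (X - L))*(X + 8))/5 = (X*(8 + X))/5 = X*(8 + X)/5)
E(q) = 13 - q*(8 + q)/5
E(-62) - 1*33 = (13 - ⅕*(-62)*(8 - 62)) - 1*33 = (13 - ⅕*(-62)*(-54)) - 33 = (13 - 3348/5) - 33 = -3283/5 - 33 = -3448/5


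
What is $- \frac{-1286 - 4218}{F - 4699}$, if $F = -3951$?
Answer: $- \frac{2752}{4325} \approx -0.6363$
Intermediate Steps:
$- \frac{-1286 - 4218}{F - 4699} = - \frac{-1286 - 4218}{-3951 - 4699} = - \frac{-5504}{-8650} = - \frac{\left(-5504\right) \left(-1\right)}{8650} = \left(-1\right) \frac{2752}{4325} = - \frac{2752}{4325}$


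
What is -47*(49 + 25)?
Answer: -3478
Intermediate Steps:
-47*(49 + 25) = -47*74 = -3478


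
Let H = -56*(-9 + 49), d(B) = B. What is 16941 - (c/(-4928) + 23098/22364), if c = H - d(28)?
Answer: 16668745873/984016 ≈ 16940.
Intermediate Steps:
H = -2240 (H = -56*40 = -2240)
c = -2268 (c = -2240 - 1*28 = -2240 - 28 = -2268)
16941 - (c/(-4928) + 23098/22364) = 16941 - (-2268/(-4928) + 23098/22364) = 16941 - (-2268*(-1/4928) + 23098*(1/22364)) = 16941 - (81/176 + 11549/11182) = 16941 - 1*1469183/984016 = 16941 - 1469183/984016 = 16668745873/984016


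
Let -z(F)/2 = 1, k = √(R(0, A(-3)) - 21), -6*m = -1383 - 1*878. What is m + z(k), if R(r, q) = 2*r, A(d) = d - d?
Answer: 2249/6 ≈ 374.83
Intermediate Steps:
A(d) = 0
m = 2261/6 (m = -(-1383 - 1*878)/6 = -(-1383 - 878)/6 = -⅙*(-2261) = 2261/6 ≈ 376.83)
k = I*√21 (k = √(2*0 - 21) = √(0 - 21) = √(-21) = I*√21 ≈ 4.5826*I)
z(F) = -2 (z(F) = -2*1 = -2)
m + z(k) = 2261/6 - 2 = 2249/6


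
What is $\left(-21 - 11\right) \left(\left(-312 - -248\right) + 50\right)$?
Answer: $448$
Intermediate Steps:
$\left(-21 - 11\right) \left(\left(-312 - -248\right) + 50\right) = - 32 \left(\left(-312 + 248\right) + 50\right) = - 32 \left(-64 + 50\right) = \left(-32\right) \left(-14\right) = 448$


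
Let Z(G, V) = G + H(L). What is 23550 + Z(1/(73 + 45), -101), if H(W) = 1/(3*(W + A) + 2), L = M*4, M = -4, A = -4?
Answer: 40294035/1711 ≈ 23550.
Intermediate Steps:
L = -16 (L = -4*4 = -16)
H(W) = 1/(-10 + 3*W) (H(W) = 1/(3*(W - 4) + 2) = 1/(3*(-4 + W) + 2) = 1/((-12 + 3*W) + 2) = 1/(-10 + 3*W))
Z(G, V) = -1/58 + G (Z(G, V) = G + 1/(-10 + 3*(-16)) = G + 1/(-10 - 48) = G + 1/(-58) = G - 1/58 = -1/58 + G)
23550 + Z(1/(73 + 45), -101) = 23550 + (-1/58 + 1/(73 + 45)) = 23550 + (-1/58 + 1/118) = 23550 - 15/1711 = 40294035/1711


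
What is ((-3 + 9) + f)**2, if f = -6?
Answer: 0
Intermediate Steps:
((-3 + 9) + f)**2 = ((-3 + 9) - 6)**2 = (6 - 6)**2 = 0**2 = 0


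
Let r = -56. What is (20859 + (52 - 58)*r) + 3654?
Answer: 24849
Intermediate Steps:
(20859 + (52 - 58)*r) + 3654 = (20859 + (52 - 58)*(-56)) + 3654 = (20859 - 6*(-56)) + 3654 = (20859 + 336) + 3654 = 21195 + 3654 = 24849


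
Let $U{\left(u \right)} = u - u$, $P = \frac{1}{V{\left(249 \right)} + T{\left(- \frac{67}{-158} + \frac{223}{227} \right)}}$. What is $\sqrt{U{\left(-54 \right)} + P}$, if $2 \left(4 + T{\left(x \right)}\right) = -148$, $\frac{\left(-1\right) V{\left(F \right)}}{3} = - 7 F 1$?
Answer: $\frac{\sqrt{5151}}{5151} \approx 0.013933$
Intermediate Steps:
$V{\left(F \right)} = 21 F$ ($V{\left(F \right)} = - 3 - 7 F 1 = - 3 \left(- 7 F\right) = 21 F$)
$T{\left(x \right)} = -78$ ($T{\left(x \right)} = -4 + \frac{1}{2} \left(-148\right) = -4 - 74 = -78$)
$P = \frac{1}{5151}$ ($P = \frac{1}{21 \cdot 249 - 78} = \frac{1}{5229 - 78} = \frac{1}{5151} \approx 0.00019414$)
$U{\left(u \right)} = 0$
$\sqrt{U{\left(-54 \right)} + P} = \sqrt{0 + \frac{1}{5151}} = \sqrt{\frac{1}{5151}} = \frac{\sqrt{5151}}{5151}$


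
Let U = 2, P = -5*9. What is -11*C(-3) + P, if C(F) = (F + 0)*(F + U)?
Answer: -78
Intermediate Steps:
P = -45
C(F) = F*(2 + F) (C(F) = (F + 0)*(F + 2) = F*(2 + F))
-11*C(-3) + P = -(-33)*(2 - 3) - 45 = -(-33)*(-1) - 45 = -11*3 - 45 = -33 - 45 = -78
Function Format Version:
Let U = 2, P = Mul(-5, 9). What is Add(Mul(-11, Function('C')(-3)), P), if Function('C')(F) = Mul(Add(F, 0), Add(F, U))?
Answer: -78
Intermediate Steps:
P = -45
Function('C')(F) = Mul(F, Add(2, F)) (Function('C')(F) = Mul(Add(F, 0), Add(F, 2)) = Mul(F, Add(2, F)))
Add(Mul(-11, Function('C')(-3)), P) = Add(Mul(-11, Mul(-3, Add(2, -3))), -45) = Add(Mul(-11, Mul(-3, -1)), -45) = Add(Mul(-11, 3), -45) = Add(-33, -45) = -78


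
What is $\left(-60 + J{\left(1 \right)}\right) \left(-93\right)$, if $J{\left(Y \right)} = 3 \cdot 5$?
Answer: $4185$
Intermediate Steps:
$J{\left(Y \right)} = 15$
$\left(-60 + J{\left(1 \right)}\right) \left(-93\right) = \left(-60 + 15\right) \left(-93\right) = \left(-45\right) \left(-93\right) = 4185$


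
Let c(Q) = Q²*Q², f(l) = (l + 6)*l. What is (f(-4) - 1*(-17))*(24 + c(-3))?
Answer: 945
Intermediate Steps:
f(l) = l*(6 + l) (f(l) = (6 + l)*l = l*(6 + l))
c(Q) = Q⁴
(f(-4) - 1*(-17))*(24 + c(-3)) = (-4*(6 - 4) - 1*(-17))*(24 + (-3)⁴) = (-4*2 + 17)*(24 + 81) = (-8 + 17)*105 = 9*105 = 945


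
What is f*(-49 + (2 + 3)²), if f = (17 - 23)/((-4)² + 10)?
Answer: 72/13 ≈ 5.5385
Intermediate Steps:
f = -3/13 (f = -6/(16 + 10) = -6/26 = -6*1/26 = -3/13 ≈ -0.23077)
f*(-49 + (2 + 3)²) = -3*(-49 + (2 + 3)²)/13 = -3*(-49 + 5²)/13 = -3*(-49 + 25)/13 = -3/13*(-24) = 72/13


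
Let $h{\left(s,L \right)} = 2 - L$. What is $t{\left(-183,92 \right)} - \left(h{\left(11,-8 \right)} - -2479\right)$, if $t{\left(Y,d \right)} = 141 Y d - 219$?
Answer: $-2376584$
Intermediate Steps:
$t{\left(Y,d \right)} = -219 + 141 Y d$ ($t{\left(Y,d \right)} = 141 Y d - 219 = -219 + 141 Y d$)
$t{\left(-183,92 \right)} - \left(h{\left(11,-8 \right)} - -2479\right) = \left(-219 + 141 \left(-183\right) 92\right) - \left(\left(2 - -8\right) - -2479\right) = \left(-219 - 2373876\right) - \left(\left(2 + 8\right) + 2479\right) = -2374095 - \left(10 + 2479\right) = -2374095 - 2489 = -2376584$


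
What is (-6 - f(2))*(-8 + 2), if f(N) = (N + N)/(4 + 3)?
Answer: 276/7 ≈ 39.429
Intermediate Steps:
f(N) = 2*N/7 (f(N) = (2*N)/7 = (2*N)*(⅐) = 2*N/7)
(-6 - f(2))*(-8 + 2) = (-6 - 2*2/7)*(-8 + 2) = (-6 - 1*4/7)*(-6) = (-6 - 4/7)*(-6) = -46/7*(-6) = 276/7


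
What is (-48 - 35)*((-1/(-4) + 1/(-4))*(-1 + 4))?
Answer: 0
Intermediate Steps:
(-48 - 35)*((-1/(-4) + 1/(-4))*(-1 + 4)) = -83*(-1*(-¼) + 1*(-¼))*3 = -83*(¼ - ¼)*3 = -0*3 = -83*0 = 0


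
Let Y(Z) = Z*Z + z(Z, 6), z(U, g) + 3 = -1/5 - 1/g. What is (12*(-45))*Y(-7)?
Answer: -24642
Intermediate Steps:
z(U, g) = -16/5 - 1/g (z(U, g) = -3 + (-1/5 - 1/g) = -16/5 - 1/g)
Y(Z) = -101/30 + Z**2 (Y(Z) = Z*Z + (-16/5 - 1/6) = Z**2 + (-16/5 - 1*1/6) = Z**2 + (-16/5 - 1/6) = Z**2 - 101/30 = -101/30 + Z**2)
(12*(-45))*Y(-7) = (12*(-45))*(-101/30 + (-7)**2) = -540*(-101/30 + 49) = -540*1369/30 = -24642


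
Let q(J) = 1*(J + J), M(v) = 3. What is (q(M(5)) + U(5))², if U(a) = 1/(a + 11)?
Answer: 9409/256 ≈ 36.754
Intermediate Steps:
U(a) = 1/(11 + a)
q(J) = 2*J (q(J) = 1*(2*J) = 2*J)
(q(M(5)) + U(5))² = (2*3 + 1/(11 + 5))² = (6 + 1/16)² = (97/16)² = 9409/256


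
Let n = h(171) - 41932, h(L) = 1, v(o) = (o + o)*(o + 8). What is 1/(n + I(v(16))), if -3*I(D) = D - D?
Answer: -1/41931 ≈ -2.3849e-5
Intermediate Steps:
v(o) = 2*o*(8 + o) (v(o) = (2*o)*(8 + o) = 2*o*(8 + o))
n = -41931 (n = 1 - 41932 = -41931)
I(D) = 0 (I(D) = -(D - D)/3 = -⅓*0 = 0)
1/(n + I(v(16))) = 1/(-41931 + 0) = 1/(-41931) = -1/41931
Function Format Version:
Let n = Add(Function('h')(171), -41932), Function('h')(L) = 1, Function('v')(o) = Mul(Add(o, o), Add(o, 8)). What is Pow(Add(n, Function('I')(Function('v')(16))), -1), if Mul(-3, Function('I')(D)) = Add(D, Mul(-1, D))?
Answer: Rational(-1, 41931) ≈ -2.3849e-5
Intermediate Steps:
Function('v')(o) = Mul(2, o, Add(8, o)) (Function('v')(o) = Mul(Mul(2, o), Add(8, o)) = Mul(2, o, Add(8, o)))
n = -41931 (n = Add(1, -41932) = -41931)
Function('I')(D) = 0 (Function('I')(D) = Mul(Rational(-1, 3), Add(D, Mul(-1, D))) = Mul(Rational(-1, 3), 0) = 0)
Pow(Add(n, Function('I')(Function('v')(16))), -1) = Pow(Add(-41931, 0), -1) = Pow(-41931, -1) = Rational(-1, 41931)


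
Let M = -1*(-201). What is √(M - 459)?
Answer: I*√258 ≈ 16.062*I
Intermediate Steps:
M = 201
√(M - 459) = √(201 - 459) = √(-258) = I*√258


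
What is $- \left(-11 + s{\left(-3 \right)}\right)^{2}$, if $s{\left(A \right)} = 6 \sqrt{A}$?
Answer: $-13 + 132 i \sqrt{3} \approx -13.0 + 228.63 i$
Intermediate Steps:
$- \left(-11 + s{\left(-3 \right)}\right)^{2} = - \left(-11 + 6 \sqrt{-3}\right)^{2} = - \left(-11 + 6 i \sqrt{3}\right)^{2}$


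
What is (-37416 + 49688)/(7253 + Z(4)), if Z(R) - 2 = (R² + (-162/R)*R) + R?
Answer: 12272/7113 ≈ 1.7253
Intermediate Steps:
Z(R) = -160 + R + R² (Z(R) = 2 + ((R² + (-162/R)*R) + R) = 2 + ((R² - 162) + R) = 2 + ((-162 + R²) + R) = 2 + (-162 + R + R²) = -160 + R + R²)
(-37416 + 49688)/(7253 + Z(4)) = (-37416 + 49688)/(7253 + (-160 + 4 + 4²)) = 12272/(7253 + (-160 + 4 + 16)) = 12272/(7253 - 140) = 12272/7113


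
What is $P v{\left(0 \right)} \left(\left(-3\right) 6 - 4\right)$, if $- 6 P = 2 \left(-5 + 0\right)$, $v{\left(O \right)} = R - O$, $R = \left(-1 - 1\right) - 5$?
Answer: $\frac{770}{3} \approx 256.67$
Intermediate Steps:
$R = -7$ ($R = -2 - 5 = -7$)
$v{\left(O \right)} = -7 - O$
$P = \frac{5}{3}$ ($P = - \frac{2 \left(-5 + 0\right)}{6} = - \frac{2 \left(-5\right)}{6} = \left(- \frac{1}{6}\right) \left(-10\right) = \frac{5}{3} \approx 1.6667$)
$P v{\left(0 \right)} \left(\left(-3\right) 6 - 4\right) = \frac{5 \left(-7 - 0\right)}{3} \left(\left(-3\right) 6 - 4\right) = \frac{5 \left(-7 + 0\right)}{3} \left(-18 - 4\right) = \frac{5}{3} \left(-7\right) \left(-22\right) = \left(- \frac{35}{3}\right) \left(-22\right) = \frac{770}{3}$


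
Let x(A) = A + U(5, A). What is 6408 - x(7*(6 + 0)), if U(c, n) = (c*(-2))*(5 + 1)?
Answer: 6426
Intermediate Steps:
U(c, n) = -12*c (U(c, n) = -2*c*6 = -12*c)
x(A) = -60 + A (x(A) = A - 12*5 = A - 60 = -60 + A)
6408 - x(7*(6 + 0)) = 6408 - (-60 + 7*(6 + 0)) = 6408 - (-60 + 7*6) = 6408 - (-60 + 42) = 6408 - 1*(-18) = 6408 + 18 = 6426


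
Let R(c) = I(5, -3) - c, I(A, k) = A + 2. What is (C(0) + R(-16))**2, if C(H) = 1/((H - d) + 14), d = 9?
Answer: 13456/25 ≈ 538.24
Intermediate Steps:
I(A, k) = 2 + A
C(H) = 1/(5 + H) (C(H) = 1/((H - 1*9) + 14) = 1/((H - 9) + 14) = 1/((-9 + H) + 14) = 1/(5 + H))
R(c) = 7 - c (R(c) = (2 + 5) - c = 7 - c)
(C(0) + R(-16))**2 = (1/(5 + 0) + (7 - 1*(-16)))**2 = (1/5 + (7 + 16))**2 = (1/5 + 23)**2 = (116/5)**2 = 13456/25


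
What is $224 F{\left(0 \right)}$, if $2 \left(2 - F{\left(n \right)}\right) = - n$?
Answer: $448$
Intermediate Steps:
$F{\left(n \right)} = 2 + \frac{n}{2}$ ($F{\left(n \right)} = 2 - \frac{\left(-1\right) n}{2} = 2 + \frac{n}{2}$)
$224 F{\left(0 \right)} = 224 \left(2 + \frac{1}{2} \cdot 0\right) = 224 \left(2 + 0\right) = 224 \cdot 2 = 448$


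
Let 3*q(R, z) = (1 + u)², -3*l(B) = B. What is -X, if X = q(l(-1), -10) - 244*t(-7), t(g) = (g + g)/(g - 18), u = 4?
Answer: 9623/75 ≈ 128.31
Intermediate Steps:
l(B) = -B/3
t(g) = 2*g/(-18 + g) (t(g) = (2*g)/(-18 + g) = 2*g/(-18 + g))
q(R, z) = 25/3 (q(R, z) = (1 + 4)²/3 = (⅓)*5² = (⅓)*25 = 25/3)
X = -9623/75 (X = 25/3 - 488*(-7)/(-18 - 7) = 25/3 - 488*(-7)/(-25) = 25/3 - 488*(-7)*(-1)/25 = 25/3 - 244*14/25 = 25/3 - 3416/25 = -9623/75 ≈ -128.31)
-X = -1*(-9623/75) = 9623/75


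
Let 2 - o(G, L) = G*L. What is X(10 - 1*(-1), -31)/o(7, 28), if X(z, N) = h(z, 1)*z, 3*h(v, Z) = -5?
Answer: 55/582 ≈ 0.094502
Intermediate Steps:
o(G, L) = 2 - G*L
h(v, Z) = -5/3 (h(v, Z) = (⅓)*(-5) = -5/3)
X(z, N) = -5*z/3
X(10 - 1*(-1), -31)/o(7, 28) = (-5*(10 - 1*(-1))/3)/(2 - 1*7*28) = (-5*(10 + 1)/3)/(2 - 196) = -5/3*11/(-194) = -55/3*(-1/194) = 55/582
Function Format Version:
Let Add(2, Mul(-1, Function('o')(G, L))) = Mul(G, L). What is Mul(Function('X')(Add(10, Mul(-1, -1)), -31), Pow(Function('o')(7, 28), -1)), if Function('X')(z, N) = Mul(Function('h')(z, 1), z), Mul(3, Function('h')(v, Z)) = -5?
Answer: Rational(55, 582) ≈ 0.094502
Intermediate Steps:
Function('o')(G, L) = Add(2, Mul(-1, G, L)) (Function('o')(G, L) = Add(2, Mul(-1, Mul(G, L))) = Add(2, Mul(-1, G, L)))
Function('h')(v, Z) = Rational(-5, 3) (Function('h')(v, Z) = Mul(Rational(1, 3), -5) = Rational(-5, 3))
Function('X')(z, N) = Mul(Rational(-5, 3), z)
Mul(Function('X')(Add(10, Mul(-1, -1)), -31), Pow(Function('o')(7, 28), -1)) = Mul(Mul(Rational(-5, 3), Add(10, Mul(-1, -1))), Pow(Add(2, Mul(-1, 7, 28)), -1)) = Mul(Mul(Rational(-5, 3), Add(10, 1)), Pow(Add(2, -196), -1)) = Mul(Mul(Rational(-5, 3), 11), Pow(-194, -1)) = Mul(Rational(-55, 3), Rational(-1, 194)) = Rational(55, 582)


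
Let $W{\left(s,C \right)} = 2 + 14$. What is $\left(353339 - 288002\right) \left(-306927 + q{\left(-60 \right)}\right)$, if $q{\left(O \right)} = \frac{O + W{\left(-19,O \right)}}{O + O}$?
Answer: $- \frac{200536654421}{10} \approx -2.0054 \cdot 10^{10}$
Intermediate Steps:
$W{\left(s,C \right)} = 16$
$q{\left(O \right)} = \frac{16 + O}{2 O}$ ($q{\left(O \right)} = \frac{O + 16}{O + O} = \frac{16 + O}{2 O}$)
$\left(353339 - 288002\right) \left(-306927 + q{\left(-60 \right)}\right) = \left(353339 - 288002\right) \left(-306927 + \frac{16 - 60}{2 \left(-60\right)}\right) = 65337 \left(-306927 + \frac{1}{2} \left(- \frac{1}{60}\right) \left(-44\right)\right) = 65337 \left(-306927 + \frac{11}{30}\right) = 65337 \left(- \frac{9207799}{30}\right) = - \frac{200536654421}{10}$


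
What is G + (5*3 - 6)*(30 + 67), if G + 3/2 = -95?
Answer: 1553/2 ≈ 776.50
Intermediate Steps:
G = -193/2 (G = -3/2 - 95 = -193/2 ≈ -96.500)
G + (5*3 - 6)*(30 + 67) = -193/2 + (5*3 - 6)*(30 + 67) = -193/2 + (15 - 6)*97 = -193/2 + 9*97 = -193/2 + 873 = 1553/2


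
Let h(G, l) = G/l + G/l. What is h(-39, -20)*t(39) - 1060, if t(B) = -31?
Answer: -11809/10 ≈ -1180.9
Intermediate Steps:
h(G, l) = 2*G/l
h(-39, -20)*t(39) - 1060 = (2*(-39)/(-20))*(-31) - 1060 = (2*(-39)*(-1/20))*(-31) - 1060 = (39/10)*(-31) - 1060 = -1209/10 - 1060 = -11809/10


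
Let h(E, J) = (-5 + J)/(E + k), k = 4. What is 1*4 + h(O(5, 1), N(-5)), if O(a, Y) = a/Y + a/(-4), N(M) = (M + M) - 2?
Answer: 56/31 ≈ 1.8065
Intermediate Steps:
N(M) = -2 + 2*M (N(M) = 2*M - 2 = -2 + 2*M)
O(a, Y) = -a/4 + a/Y (O(a, Y) = a/Y + a*(-¼) = a/Y - a/4 = -a/4 + a/Y)
h(E, J) = (-5 + J)/(4 + E) (h(E, J) = (-5 + J)/(E + 4) = (-5 + J)/(4 + E))
1*4 + h(O(5, 1), N(-5)) = 1*4 + (-5 + (-2 + 2*(-5)))/(4 + (-¼*5 + 5/1)) = 4 + (-5 + (-2 - 10))/(4 + (-5/4 + 5*1)) = 4 + (-5 - 12)/(4 + (-5/4 + 5)) = 4 - 17/(4 + 15/4) = 4 - 17/(31/4) = 4 + (4/31)*(-17) = 4 - 68/31 = 56/31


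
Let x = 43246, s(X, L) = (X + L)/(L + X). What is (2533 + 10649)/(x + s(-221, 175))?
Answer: 13182/43247 ≈ 0.30481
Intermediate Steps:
s(X, L) = 1 (s(X, L) = (L + X)/(L + X) = 1)
(2533 + 10649)/(x + s(-221, 175)) = (2533 + 10649)/(43246 + 1) = 13182/43247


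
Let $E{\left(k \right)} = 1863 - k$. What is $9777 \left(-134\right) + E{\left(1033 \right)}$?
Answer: $-1309288$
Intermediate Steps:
$9777 \left(-134\right) + E{\left(1033 \right)} = 9777 \left(-134\right) + \left(1863 - 1033\right) = -1310118 + \left(1863 - 1033\right) = -1310118 + 830 = -1309288$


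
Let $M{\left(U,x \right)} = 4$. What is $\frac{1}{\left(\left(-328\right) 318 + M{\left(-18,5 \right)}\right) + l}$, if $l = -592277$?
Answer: $- \frac{1}{696577} \approx -1.4356 \cdot 10^{-6}$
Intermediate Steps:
$\frac{1}{\left(\left(-328\right) 318 + M{\left(-18,5 \right)}\right) + l} = \frac{1}{\left(\left(-328\right) 318 + 4\right) - 592277} = \frac{1}{\left(-104304 + 4\right) - 592277} = \frac{1}{-104300 - 592277} = \frac{1}{-696577} = - \frac{1}{696577}$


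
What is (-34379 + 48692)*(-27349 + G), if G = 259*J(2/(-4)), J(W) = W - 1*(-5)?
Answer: -749528871/2 ≈ -3.7476e+8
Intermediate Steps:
J(W) = 5 + W (J(W) = W + 5 = 5 + W)
G = 2331/2 (G = 259*(5 + 2/(-4)) = 259*(5 + 2*(-¼)) = 259*(5 - ½) = 259*(9/2) = 2331/2 ≈ 1165.5)
(-34379 + 48692)*(-27349 + G) = (-34379 + 48692)*(-27349 + 2331/2) = 14313*(-52367/2) = -749528871/2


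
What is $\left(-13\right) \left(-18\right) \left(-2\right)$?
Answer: $-468$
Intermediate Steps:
$\left(-13\right) \left(-18\right) \left(-2\right) = 234 \left(-2\right) = -468$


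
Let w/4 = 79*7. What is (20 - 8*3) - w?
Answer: -2216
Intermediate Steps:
w = 2212 (w = 4*(79*7) = 4*553 = 2212)
(20 - 8*3) - w = (20 - 8*3) - 1*2212 = (20 - 24) - 2212 = -4 - 2212 = -2216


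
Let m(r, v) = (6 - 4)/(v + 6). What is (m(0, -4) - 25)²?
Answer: 576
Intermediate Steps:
m(r, v) = 2/(6 + v)
(m(0, -4) - 25)² = (2/(6 - 4) - 25)² = (2/2 - 25)² = (2*(½) - 25)² = (1 - 25)² = (-24)² = 576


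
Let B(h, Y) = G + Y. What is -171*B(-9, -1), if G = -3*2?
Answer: 1197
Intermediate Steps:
G = -6
B(h, Y) = -6 + Y
-171*B(-9, -1) = -171*(-6 - 1) = -171*(-7) = 1197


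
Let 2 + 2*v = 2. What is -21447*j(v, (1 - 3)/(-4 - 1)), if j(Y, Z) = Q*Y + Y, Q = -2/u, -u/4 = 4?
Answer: 0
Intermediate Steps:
u = -16 (u = -4*4 = -16)
Q = ⅛ (Q = -2/(-16) = -2*(-1/16) = ⅛ ≈ 0.12500)
v = 0 (v = -1 + (½)*2 = -1 + 1 = 0)
j(Y, Z) = 9*Y/8 (j(Y, Z) = Y/8 + Y = 9*Y/8)
-21447*j(v, (1 - 3)/(-4 - 1)) = -193023*0/8 = -21447*0 = 0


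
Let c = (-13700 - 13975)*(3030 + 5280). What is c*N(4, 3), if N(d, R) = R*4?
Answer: -2759751000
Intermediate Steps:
N(d, R) = 4*R
c = -229979250 (c = -27675*8310 = -229979250)
c*N(4, 3) = -919917000*3 = -229979250*12 = -2759751000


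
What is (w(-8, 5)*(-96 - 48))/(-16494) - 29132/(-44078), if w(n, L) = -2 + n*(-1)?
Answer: 43215550/60585211 ≈ 0.71330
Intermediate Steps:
w(n, L) = -2 - n
(w(-8, 5)*(-96 - 48))/(-16494) - 29132/(-44078) = ((-2 - 1*(-8))*(-96 - 48))/(-16494) - 29132/(-44078) = ((-2 + 8)*(-144))*(-1/16494) - 29132*(-1/44078) = (6*(-144))*(-1/16494) + 14566/22039 = -864*(-1/16494) + 14566/22039 = 144/2749 + 14566/22039 = 43215550/60585211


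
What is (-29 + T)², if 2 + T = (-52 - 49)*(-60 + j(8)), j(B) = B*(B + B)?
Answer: 47596201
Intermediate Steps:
j(B) = 2*B² (j(B) = B*(2*B) = 2*B²)
T = -6870 (T = -2 + (-52 - 49)*(-60 + 2*8²) = -2 - 101*(-60 + 2*64) = -2 - 101*(-60 + 128) = -2 - 101*68 = -2 - 6868 = -6870)
(-29 + T)² = (-29 - 6870)² = (-6899)² = 47596201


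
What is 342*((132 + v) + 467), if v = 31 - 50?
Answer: 198360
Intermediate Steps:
v = -19
342*((132 + v) + 467) = 342*((132 - 19) + 467) = 342*(113 + 467) = 342*580 = 198360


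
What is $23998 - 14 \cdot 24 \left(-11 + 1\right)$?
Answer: $27358$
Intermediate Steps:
$23998 - 14 \cdot 24 \left(-11 + 1\right) = 23998 - 336 \left(-10\right) = 23998 - -3360 = 23998 + 3360 = 27358$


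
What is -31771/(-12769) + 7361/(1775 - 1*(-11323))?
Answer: 510129167/167248362 ≈ 3.0501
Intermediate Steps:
-31771/(-12769) + 7361/(1775 - 1*(-11323)) = -31771*(-1/12769) + 7361/(1775 + 11323) = 31771/12769 + 7361/13098 = 510129167/167248362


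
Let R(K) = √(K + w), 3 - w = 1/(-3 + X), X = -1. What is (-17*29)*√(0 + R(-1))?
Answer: -493*√6/2 ≈ -603.80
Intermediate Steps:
w = 13/4 (w = 3 - 1/(-3 - 1) = 3 - 1/(-4) = 3 - 1*(-¼) = 3 + ¼ = 13/4 ≈ 3.2500)
R(K) = √(13/4 + K) (R(K) = √(K + 13/4) = √(13/4 + K))
(-17*29)*√(0 + R(-1)) = (-17*29)*√(0 + √(13 + 4*(-1))/2) = -493*√(0 + √(13 - 4)/2) = -493*√(0 + √9/2) = -493*√(0 + (½)*3) = -493*√(0 + 3/2) = -493*√6/2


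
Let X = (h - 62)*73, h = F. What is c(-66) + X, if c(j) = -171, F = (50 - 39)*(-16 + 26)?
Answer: 3333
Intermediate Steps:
F = 110 (F = 11*10 = 110)
h = 110
X = 3504 (X = (110 - 62)*73 = 48*73 = 3504)
c(-66) + X = -171 + 3504 = 3333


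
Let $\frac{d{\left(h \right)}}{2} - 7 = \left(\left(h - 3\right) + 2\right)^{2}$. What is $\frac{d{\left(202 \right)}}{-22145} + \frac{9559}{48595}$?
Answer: $- \frac{743113893}{215227255} \approx -3.4527$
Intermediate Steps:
$d{\left(h \right)} = 14 + 2 \left(-1 + h\right)^{2}$ ($d{\left(h \right)} = 14 + 2 \left(\left(h - 3\right) + 2\right)^{2} = 14 + 2 \left(\left(-3 + h\right) + 2\right)^{2} = 14 + 2 \left(-1 + h\right)^{2}$)
$\frac{d{\left(202 \right)}}{-22145} + \frac{9559}{48595} = \frac{14 + 2 \left(-1 + 202\right)^{2}}{-22145} + \frac{9559}{48595} = \left(14 + 2 \cdot 201^{2}\right) \left(- \frac{1}{22145}\right) + 9559 \cdot \frac{1}{48595} = \left(14 + 2 \cdot 40401\right) \left(- \frac{1}{22145}\right) + \frac{9559}{48595} = \left(14 + 80802\right) \left(- \frac{1}{22145}\right) + \frac{9559}{48595} = 80816 \left(- \frac{1}{22145}\right) + \frac{9559}{48595} = - \frac{80816}{22145} + \frac{9559}{48595} = - \frac{743113893}{215227255}$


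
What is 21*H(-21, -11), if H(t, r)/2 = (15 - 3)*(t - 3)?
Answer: -12096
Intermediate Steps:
H(t, r) = -72 + 24*t (H(t, r) = 2*((15 - 3)*(t - 3)) = 2*(12*(-3 + t)) = 2*(-36 + 12*t) = -72 + 24*t)
21*H(-21, -11) = 21*(-72 + 24*(-21)) = 21*(-72 - 504) = 21*(-576) = -12096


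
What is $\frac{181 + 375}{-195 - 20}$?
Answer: $- \frac{556}{215} \approx -2.586$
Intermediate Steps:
$\frac{181 + 375}{-195 - 20} = \frac{556}{-215} = 556 \left(- \frac{1}{215}\right) = - \frac{556}{215}$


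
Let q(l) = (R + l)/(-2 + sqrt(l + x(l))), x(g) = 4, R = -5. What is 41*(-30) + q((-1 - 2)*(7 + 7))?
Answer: -25783/21 + 47*I*sqrt(38)/42 ≈ -1227.8 + 6.8983*I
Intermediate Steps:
q(l) = (-5 + l)/(-2 + sqrt(4 + l)) (q(l) = (-5 + l)/(-2 + sqrt(l + 4)) = (-5 + l)/(-2 + sqrt(4 + l)))
41*(-30) + q((-1 - 2)*(7 + 7)) = 41*(-30) + (-5 + (-1 - 2)*(7 + 7))/(-2 + sqrt(4 + (-1 - 2)*(7 + 7))) = -1230 + (-5 - 3*14)/(-2 + sqrt(4 - 3*14)) = -1230 + (-5 - 42)/(-2 + sqrt(4 - 42)) = -1230 - 47/(-2 + sqrt(-38)) = -1230 - 47/(-2 + I*sqrt(38))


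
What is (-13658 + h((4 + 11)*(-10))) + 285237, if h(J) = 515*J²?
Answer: 11859079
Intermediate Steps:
(-13658 + h((4 + 11)*(-10))) + 285237 = (-13658 + 515*((4 + 11)*(-10))²) + 285237 = (-13658 + 515*(15*(-10))²) + 285237 = (-13658 + 515*(-150)²) + 285237 = (-13658 + 515*22500) + 285237 = (-13658 + 11587500) + 285237 = 11573842 + 285237 = 11859079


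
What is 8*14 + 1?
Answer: 113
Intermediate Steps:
8*14 + 1 = 112 + 1 = 113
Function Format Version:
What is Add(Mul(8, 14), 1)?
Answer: 113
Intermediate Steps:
Add(Mul(8, 14), 1) = Add(112, 1) = 113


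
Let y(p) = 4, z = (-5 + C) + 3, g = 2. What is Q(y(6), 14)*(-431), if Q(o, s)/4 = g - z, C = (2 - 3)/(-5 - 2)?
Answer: -46548/7 ≈ -6649.7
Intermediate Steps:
C = ⅐ (C = -1/(-7) = -1*(-⅐) = ⅐ ≈ 0.14286)
z = -13/7 (z = (-5 + ⅐) + 3 = -34/7 + 3 = -13/7 ≈ -1.8571)
Q(o, s) = 108/7 (Q(o, s) = 4*(2 - 1*(-13/7)) = 4*(2 + 13/7) = 4*(27/7) = 108/7)
Q(y(6), 14)*(-431) = (108/7)*(-431) = -46548/7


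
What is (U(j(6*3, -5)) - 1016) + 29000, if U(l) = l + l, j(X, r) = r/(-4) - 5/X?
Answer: 503747/18 ≈ 27986.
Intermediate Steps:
j(X, r) = -5/X - r/4 (j(X, r) = r*(-¼) - 5/X = -r/4 - 5/X = -5/X - r/4)
U(l) = 2*l
(U(j(6*3, -5)) - 1016) + 29000 = (2*(-5/(6*3) - ¼*(-5)) - 1016) + 29000 = (2*(-5/18 + 5/4) - 1016) + 29000 = (2*(35/36) - 1016) + 29000 = (35/18 - 1016) + 29000 = -18253/18 + 29000 = 503747/18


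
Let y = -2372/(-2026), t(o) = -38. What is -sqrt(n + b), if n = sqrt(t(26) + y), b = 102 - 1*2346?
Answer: -sqrt(-2302723236 + 2026*I*sqrt(9448251))/1013 ≈ -0.064055 - 47.371*I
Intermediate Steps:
y = 1186/1013 (y = -2372*(-1/2026) = 1186/1013 ≈ 1.1708)
b = -2244 (b = 102 - 2346 = -2244)
n = 2*I*sqrt(9448251)/1013 (n = sqrt(-38 + 1186/1013) = sqrt(-37308/1013) = 2*I*sqrt(9448251)/1013 ≈ 6.0687*I)
-sqrt(n + b) = -sqrt(2*I*sqrt(9448251)/1013 - 2244) = -sqrt(-2244 + 2*I*sqrt(9448251)/1013)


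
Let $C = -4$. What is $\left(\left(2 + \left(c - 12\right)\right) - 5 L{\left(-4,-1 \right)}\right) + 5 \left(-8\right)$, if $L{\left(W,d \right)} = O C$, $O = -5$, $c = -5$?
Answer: $-155$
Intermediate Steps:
$L{\left(W,d \right)} = 20$ ($L{\left(W,d \right)} = \left(-5\right) \left(-4\right) = 20$)
$\left(\left(2 + \left(c - 12\right)\right) - 5 L{\left(-4,-1 \right)}\right) + 5 \left(-8\right) = \left(\left(2 - 17\right) - 100\right) + 5 \left(-8\right) = \left(\left(2 - 17\right) - 100\right) - 40 = \left(-15 - 100\right) - 40 = -115 - 40 = -155$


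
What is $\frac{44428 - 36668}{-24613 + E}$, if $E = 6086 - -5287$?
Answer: $- \frac{194}{331} \approx -0.5861$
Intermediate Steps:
$E = 11373$ ($E = 6086 + 5287 = 11373$)
$\frac{44428 - 36668}{-24613 + E} = \frac{44428 - 36668}{-24613 + 11373} = \frac{7760}{-13240} = 7760 \left(- \frac{1}{13240}\right) = - \frac{194}{331}$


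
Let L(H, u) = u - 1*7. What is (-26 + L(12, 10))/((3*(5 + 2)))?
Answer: -23/21 ≈ -1.0952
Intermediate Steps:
L(H, u) = -7 + u (L(H, u) = u - 7 = -7 + u)
(-26 + L(12, 10))/((3*(5 + 2))) = (-26 + (-7 + 10))/((3*(5 + 2))) = (-26 + 3)/((3*7)) = -23/21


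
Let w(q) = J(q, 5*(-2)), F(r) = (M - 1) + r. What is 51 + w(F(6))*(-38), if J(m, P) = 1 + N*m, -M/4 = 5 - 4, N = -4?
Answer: 165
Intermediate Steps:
M = -4 (M = -4*(5 - 4) = -4*1 = -4)
J(m, P) = 1 - 4*m
F(r) = -5 + r (F(r) = (-4 - 1) + r = -5 + r)
w(q) = 1 - 4*q
51 + w(F(6))*(-38) = 51 + (1 - 4*(-5 + 6))*(-38) = 51 + (1 - 4*1)*(-38) = 51 + (1 - 4)*(-38) = 51 - 3*(-38) = 51 + 114 = 165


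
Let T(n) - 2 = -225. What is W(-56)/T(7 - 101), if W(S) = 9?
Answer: -9/223 ≈ -0.040359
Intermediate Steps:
T(n) = -223 (T(n) = 2 - 225 = -223)
W(-56)/T(7 - 101) = 9/(-223) = 9*(-1/223) = -9/223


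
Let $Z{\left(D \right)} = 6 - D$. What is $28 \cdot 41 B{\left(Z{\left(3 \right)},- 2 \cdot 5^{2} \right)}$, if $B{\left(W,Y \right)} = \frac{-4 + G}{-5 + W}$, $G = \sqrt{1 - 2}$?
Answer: $2296 - 574 i \approx 2296.0 - 574.0 i$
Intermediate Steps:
$G = i$ ($G = \sqrt{-1} = i \approx 1.0 i$)
$B{\left(W,Y \right)} = \frac{-4 + i}{-5 + W}$
$28 \cdot 41 B{\left(Z{\left(3 \right)},- 2 \cdot 5^{2} \right)} = 28 \cdot 41 \frac{-4 + i}{-5 + \left(6 - 3\right)} = 1148 \frac{-4 + i}{-5 + \left(6 - 3\right)} = 1148 \frac{-4 + i}{-5 + 3} = 1148 \frac{-4 + i}{-2} = 1148 \left(- \frac{-4 + i}{2}\right) = 1148 \left(2 - \frac{i}{2}\right) = 2296 - 574 i$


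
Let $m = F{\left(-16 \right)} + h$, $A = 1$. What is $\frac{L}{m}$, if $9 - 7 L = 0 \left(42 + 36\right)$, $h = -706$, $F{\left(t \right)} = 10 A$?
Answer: $- \frac{3}{1624} \approx -0.0018473$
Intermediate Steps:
$F{\left(t \right)} = 10$ ($F{\left(t \right)} = 10 \cdot 1 = 10$)
$m = -696$ ($m = 10 - 706 = -696$)
$L = \frac{9}{7}$ ($L = \frac{9}{7} - \frac{0 \left(42 + 36\right)}{7} = \frac{9}{7} - \frac{0 \cdot 78}{7} = \frac{9}{7} - 0 = \frac{9}{7} + 0 = \frac{9}{7} \approx 1.2857$)
$\frac{L}{m} = \frac{9}{7 \left(-696\right)} = \frac{9}{7} \left(- \frac{1}{696}\right) = - \frac{3}{1624}$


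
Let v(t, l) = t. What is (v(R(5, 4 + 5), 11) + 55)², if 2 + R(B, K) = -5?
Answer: 2304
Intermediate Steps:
R(B, K) = -7 (R(B, K) = -2 - 5 = -7)
(v(R(5, 4 + 5), 11) + 55)² = (-7 + 55)² = 48² = 2304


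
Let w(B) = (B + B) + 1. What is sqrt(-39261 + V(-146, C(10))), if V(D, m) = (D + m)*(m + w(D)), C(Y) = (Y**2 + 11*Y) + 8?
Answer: I*sqrt(44517) ≈ 210.99*I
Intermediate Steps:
w(B) = 1 + 2*B (w(B) = 2*B + 1 = 1 + 2*B)
C(Y) = 8 + Y**2 + 11*Y
V(D, m) = (D + m)*(1 + m + 2*D) (V(D, m) = (D + m)*(m + (1 + 2*D)) = (D + m)*(1 + m + 2*D))
sqrt(-39261 + V(-146, C(10))) = sqrt(-39261 + (-146 + (8 + 10**2 + 11*10) + (8 + 10**2 + 11*10)**2 + 2*(-146)**2 + 3*(-146)*(8 + 10**2 + 11*10))) = sqrt(-39261 + (-146 + (8 + 100 + 110) + (8 + 100 + 110)**2 + 2*21316 + 3*(-146)*(8 + 100 + 110))) = sqrt(-39261 + (-146 + 218 + 218**2 + 42632 + 3*(-146)*218)) = sqrt(-39261 + (-146 + 218 + 47524 + 42632 - 95484)) = sqrt(-39261 - 5256) = sqrt(-44517) = I*sqrt(44517)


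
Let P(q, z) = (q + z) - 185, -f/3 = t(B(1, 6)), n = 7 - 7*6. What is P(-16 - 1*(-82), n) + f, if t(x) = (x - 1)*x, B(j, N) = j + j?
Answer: -160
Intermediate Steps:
n = -35 (n = 7 - 42 = -35)
B(j, N) = 2*j
t(x) = x*(-1 + x) (t(x) = (-1 + x)*x = x*(-1 + x))
f = -6 (f = -3*2*1*(-1 + 2*1) = -6*(-1 + 2) = -6 ≈ -6.0000)
P(q, z) = -185 + q + z
P(-16 - 1*(-82), n) + f = (-185 + (-16 - 1*(-82)) - 35) - 6 = (-185 + (-16 + 82) - 35) - 6 = (-185 + 66 - 35) - 6 = -154 - 6 = -160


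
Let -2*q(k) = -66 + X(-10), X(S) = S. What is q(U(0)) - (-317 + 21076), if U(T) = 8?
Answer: -20721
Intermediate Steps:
q(k) = 38 (q(k) = -(-66 - 10)/2 = -½*(-76) = 38)
q(U(0)) - (-317 + 21076) = 38 - (-317 + 21076) = 38 - 1*20759 = 38 - 20759 = -20721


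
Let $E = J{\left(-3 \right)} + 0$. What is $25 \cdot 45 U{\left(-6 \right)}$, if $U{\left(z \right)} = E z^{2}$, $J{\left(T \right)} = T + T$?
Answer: $-243000$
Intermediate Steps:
$J{\left(T \right)} = 2 T$
$E = -6$ ($E = 2 \left(-3\right) + 0 = -6 + 0 = -6$)
$U{\left(z \right)} = - 6 z^{2}$
$25 \cdot 45 U{\left(-6 \right)} = 25 \cdot 45 \left(- 6 \left(-6\right)^{2}\right) = 1125 \left(\left(-6\right) 36\right) = 1125 \left(-216\right) = -243000$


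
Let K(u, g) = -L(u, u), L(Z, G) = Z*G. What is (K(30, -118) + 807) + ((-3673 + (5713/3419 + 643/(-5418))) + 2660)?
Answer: -20458946435/18524142 ≈ -1104.4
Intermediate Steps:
L(Z, G) = G*Z
K(u, g) = -u² (K(u, g) = -u*u = -u²)
(K(30, -118) + 807) + ((-3673 + (5713/3419 + 643/(-5418))) + 2660) = (-1*30² + 807) + ((-3673 + (5713/3419 + 643/(-5418))) + 2660) = (-1*900 + 807) + ((-3673 + (5713*(1/3419) + 643*(-1/5418))) + 2660) = (-900 + 807) + ((-3673 + (5713/3419 - 643/5418)) + 2660) = -93 + ((-3673 + 28754617/18524142) + 2660) = -93 + (-68010418949/18524142 + 2660) = -93 - 18736201229/18524142 = -20458946435/18524142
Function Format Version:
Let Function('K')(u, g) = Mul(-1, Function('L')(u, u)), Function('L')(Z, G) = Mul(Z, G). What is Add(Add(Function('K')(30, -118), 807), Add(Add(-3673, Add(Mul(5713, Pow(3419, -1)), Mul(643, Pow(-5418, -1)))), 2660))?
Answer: Rational(-20458946435, 18524142) ≈ -1104.4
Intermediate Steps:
Function('L')(Z, G) = Mul(G, Z)
Function('K')(u, g) = Mul(-1, Pow(u, 2)) (Function('K')(u, g) = Mul(-1, Mul(u, u)) = Mul(-1, Pow(u, 2)))
Add(Add(Function('K')(30, -118), 807), Add(Add(-3673, Add(Mul(5713, Pow(3419, -1)), Mul(643, Pow(-5418, -1)))), 2660)) = Add(Add(Mul(-1, Pow(30, 2)), 807), Add(Add(-3673, Add(Mul(5713, Pow(3419, -1)), Mul(643, Pow(-5418, -1)))), 2660)) = Add(Add(Mul(-1, 900), 807), Add(Add(-3673, Add(Mul(5713, Rational(1, 3419)), Mul(643, Rational(-1, 5418)))), 2660)) = Add(Add(-900, 807), Add(Add(-3673, Add(Rational(5713, 3419), Rational(-643, 5418))), 2660)) = Add(-93, Add(Add(-3673, Rational(28754617, 18524142)), 2660)) = Add(-93, Add(Rational(-68010418949, 18524142), 2660)) = Add(-93, Rational(-18736201229, 18524142)) = Rational(-20458946435, 18524142)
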